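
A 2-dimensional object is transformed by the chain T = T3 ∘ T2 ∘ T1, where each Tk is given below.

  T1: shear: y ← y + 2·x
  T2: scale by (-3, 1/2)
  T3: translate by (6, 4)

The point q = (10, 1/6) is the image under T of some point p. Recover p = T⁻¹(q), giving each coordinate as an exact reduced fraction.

T1 = [1 0 0; 2 1 0; 0 0 1]
T2·T1 = [-3 0 0; 1 1/2 0; 0 0 1]
T3·…·T1 = [-3 0 6; 1 1/2 4; 0 0 1]
det M = -3/2; M⁻¹ = [-1/3 0 2; 2/3 2 -12; 0 0 1]
M⁻¹ · (10, 1/6)ᵀ = (-4/3, -5)ᵀ

p = (-4/3, -5)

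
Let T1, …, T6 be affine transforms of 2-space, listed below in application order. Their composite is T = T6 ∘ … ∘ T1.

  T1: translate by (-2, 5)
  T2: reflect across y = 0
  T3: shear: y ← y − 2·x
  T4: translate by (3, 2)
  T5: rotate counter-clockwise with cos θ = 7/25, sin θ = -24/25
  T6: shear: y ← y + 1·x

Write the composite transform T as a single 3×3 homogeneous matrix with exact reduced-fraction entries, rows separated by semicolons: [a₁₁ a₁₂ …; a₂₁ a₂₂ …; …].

T = [-41/25 -24/25 31/25; -79/25 -31/25 14/25; 0 0 1]

T1 = [1 0 -2; 0 1 5; 0 0 1]
T2·T1 = [1 0 -2; 0 -1 -5; 0 0 1]
T3·…·T1 = [1 0 -2; -2 -1 -1; 0 0 1]
T4·…·T1 = [1 0 1; -2 -1 1; 0 0 1]
T5·…·T1 = [-41/25 -24/25 31/25; -38/25 -7/25 -17/25; 0 0 1]
T6·…·T1 = [-41/25 -24/25 31/25; -79/25 -31/25 14/25; 0 0 1]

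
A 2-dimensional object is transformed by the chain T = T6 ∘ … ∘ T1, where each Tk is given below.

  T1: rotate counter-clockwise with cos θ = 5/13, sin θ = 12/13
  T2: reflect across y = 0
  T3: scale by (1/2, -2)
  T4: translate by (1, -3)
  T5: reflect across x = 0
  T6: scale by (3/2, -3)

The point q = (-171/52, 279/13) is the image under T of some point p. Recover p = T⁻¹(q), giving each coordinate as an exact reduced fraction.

p = (-1, -3)

T1 = [5/13 -12/13 0; 12/13 5/13 0; 0 0 1]
T2·T1 = [5/13 -12/13 0; -12/13 -5/13 0; 0 0 1]
T3·…·T1 = [5/26 -6/13 0; 24/13 10/13 0; 0 0 1]
T4·…·T1 = [5/26 -6/13 1; 24/13 10/13 -3; 0 0 1]
T5·…·T1 = [-5/26 6/13 -1; 24/13 10/13 -3; 0 0 1]
T6·…·T1 = [-15/52 9/13 -3/2; -72/13 -30/13 9; 0 0 1]
det M = 9/2; M⁻¹ = [-20/39 -2/13 8/13; 16/13 -5/78 63/26; 0 0 1]
M⁻¹ · (-171/52, 279/13)ᵀ = (-1, -3)ᵀ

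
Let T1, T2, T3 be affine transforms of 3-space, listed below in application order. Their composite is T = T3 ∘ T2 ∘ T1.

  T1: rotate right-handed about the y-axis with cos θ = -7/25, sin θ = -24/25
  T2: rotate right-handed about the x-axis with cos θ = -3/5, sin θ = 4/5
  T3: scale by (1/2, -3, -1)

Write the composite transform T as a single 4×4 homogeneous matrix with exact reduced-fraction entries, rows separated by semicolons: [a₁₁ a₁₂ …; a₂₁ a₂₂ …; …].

T = [-7/50 0 -12/25 0; 288/125 9/5 -84/125 0; 72/125 -4/5 -21/125 0; 0 0 0 1]

T1 = [-7/25 0 -24/25 0; 0 1 0 0; 24/25 0 -7/25 0; 0 0 0 1]
T2·T1 = [-7/25 0 -24/25 0; -96/125 -3/5 28/125 0; -72/125 4/5 21/125 0; 0 0 0 1]
T3·…·T1 = [-7/50 0 -12/25 0; 288/125 9/5 -84/125 0; 72/125 -4/5 -21/125 0; 0 0 0 1]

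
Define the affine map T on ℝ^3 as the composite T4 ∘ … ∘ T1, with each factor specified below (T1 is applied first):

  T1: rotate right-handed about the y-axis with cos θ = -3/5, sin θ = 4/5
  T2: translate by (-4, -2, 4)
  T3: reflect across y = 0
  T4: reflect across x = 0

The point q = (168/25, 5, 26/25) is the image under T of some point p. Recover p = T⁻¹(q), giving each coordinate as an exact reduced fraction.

T1 = [-3/5 0 4/5 0; 0 1 0 0; -4/5 0 -3/5 0; 0 0 0 1]
T2·T1 = [-3/5 0 4/5 -4; 0 1 0 -2; -4/5 0 -3/5 4; 0 0 0 1]
T3·…·T1 = [-3/5 0 4/5 -4; 0 -1 0 2; -4/5 0 -3/5 4; 0 0 0 1]
T4·…·T1 = [3/5 0 -4/5 4; 0 -1 0 2; -4/5 0 -3/5 4; 0 0 0 1]
det M = 1; M⁻¹ = [3/5 0 -4/5 4/5; 0 -1 0 2; -4/5 0 -3/5 28/5; 0 0 0 1]
M⁻¹ · (168/25, 5, 26/25)ᵀ = (4, -3, -2/5)ᵀ

p = (4, -3, -2/5)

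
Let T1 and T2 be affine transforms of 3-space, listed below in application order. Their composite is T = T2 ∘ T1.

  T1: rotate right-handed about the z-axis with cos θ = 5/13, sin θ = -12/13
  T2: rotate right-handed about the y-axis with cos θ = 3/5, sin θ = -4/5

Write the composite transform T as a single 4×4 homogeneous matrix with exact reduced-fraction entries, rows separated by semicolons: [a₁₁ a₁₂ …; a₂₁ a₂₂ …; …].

T1 = [5/13 12/13 0 0; -12/13 5/13 0 0; 0 0 1 0; 0 0 0 1]
T2·T1 = [3/13 36/65 -4/5 0; -12/13 5/13 0 0; 4/13 48/65 3/5 0; 0 0 0 1]

T = [3/13 36/65 -4/5 0; -12/13 5/13 0 0; 4/13 48/65 3/5 0; 0 0 0 1]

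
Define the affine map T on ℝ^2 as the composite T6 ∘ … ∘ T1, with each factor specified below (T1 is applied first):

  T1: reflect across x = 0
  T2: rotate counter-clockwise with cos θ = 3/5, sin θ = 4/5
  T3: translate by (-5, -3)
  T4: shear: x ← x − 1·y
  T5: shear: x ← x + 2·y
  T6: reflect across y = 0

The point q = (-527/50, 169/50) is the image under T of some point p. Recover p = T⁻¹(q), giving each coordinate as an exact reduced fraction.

p = (8/5, 3/2)

T1 = [-1 0 0; 0 1 0; 0 0 1]
T2·T1 = [-3/5 -4/5 0; -4/5 3/5 0; 0 0 1]
T3·…·T1 = [-3/5 -4/5 -5; -4/5 3/5 -3; 0 0 1]
T4·…·T1 = [1/5 -7/5 -2; -4/5 3/5 -3; 0 0 1]
T5·…·T1 = [-7/5 -1/5 -8; -4/5 3/5 -3; 0 0 1]
T6·…·T1 = [-7/5 -1/5 -8; 4/5 -3/5 3; 0 0 1]
det M = 1; M⁻¹ = [-3/5 1/5 -27/5; -4/5 -7/5 -11/5; 0 0 1]
M⁻¹ · (-527/50, 169/50)ᵀ = (8/5, 3/2)ᵀ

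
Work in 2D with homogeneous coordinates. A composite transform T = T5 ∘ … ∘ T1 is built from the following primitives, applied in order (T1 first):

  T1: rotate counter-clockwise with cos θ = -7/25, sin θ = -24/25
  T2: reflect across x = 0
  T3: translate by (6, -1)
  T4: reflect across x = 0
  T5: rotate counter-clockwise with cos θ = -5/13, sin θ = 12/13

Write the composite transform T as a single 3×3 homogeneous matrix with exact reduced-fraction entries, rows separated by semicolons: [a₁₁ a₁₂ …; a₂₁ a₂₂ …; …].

T = [323/325 -36/325 42/13; 36/325 323/325 -67/13; 0 0 1]

T1 = [-7/25 24/25 0; -24/25 -7/25 0; 0 0 1]
T2·T1 = [7/25 -24/25 0; -24/25 -7/25 0; 0 0 1]
T3·…·T1 = [7/25 -24/25 6; -24/25 -7/25 -1; 0 0 1]
T4·…·T1 = [-7/25 24/25 -6; -24/25 -7/25 -1; 0 0 1]
T5·…·T1 = [323/325 -36/325 42/13; 36/325 323/325 -67/13; 0 0 1]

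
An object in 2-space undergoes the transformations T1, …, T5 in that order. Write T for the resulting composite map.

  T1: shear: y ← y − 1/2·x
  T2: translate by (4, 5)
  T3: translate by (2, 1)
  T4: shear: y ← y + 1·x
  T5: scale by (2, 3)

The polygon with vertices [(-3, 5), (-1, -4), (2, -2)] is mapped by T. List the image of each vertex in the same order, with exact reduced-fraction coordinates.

image vertices: (6, 93/2), (10, 45/2), (16, 33)

T1 shear: y ← y − 1/2·x: (-3, 5) → (-3, 13/2); (-1, -4) → (-1, -7/2); (2, -2) → (2, -3)
T2 translate by (4, 5): (-3, 13/2) → (1, 23/2); (-1, -7/2) → (3, 3/2); (2, -3) → (6, 2)
T3 translate by (2, 1): (1, 23/2) → (3, 25/2); (3, 3/2) → (5, 5/2); (6, 2) → (8, 3)
T4 shear: y ← y + 1·x: (3, 25/2) → (3, 31/2); (5, 5/2) → (5, 15/2); (8, 3) → (8, 11)
T5 scale by (2, 3): (3, 31/2) → (6, 93/2); (5, 15/2) → (10, 45/2); (8, 11) → (16, 33)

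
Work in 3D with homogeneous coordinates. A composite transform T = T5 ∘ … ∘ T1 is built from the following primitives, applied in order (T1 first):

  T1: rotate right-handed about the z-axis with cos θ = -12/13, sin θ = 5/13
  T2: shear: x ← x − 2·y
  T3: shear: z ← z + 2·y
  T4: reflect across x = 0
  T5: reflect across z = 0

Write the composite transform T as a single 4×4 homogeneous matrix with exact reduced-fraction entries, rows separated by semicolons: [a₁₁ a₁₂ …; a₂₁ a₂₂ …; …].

T1 = [-12/13 -5/13 0 0; 5/13 -12/13 0 0; 0 0 1 0; 0 0 0 1]
T2·T1 = [-22/13 19/13 0 0; 5/13 -12/13 0 0; 0 0 1 0; 0 0 0 1]
T3·…·T1 = [-22/13 19/13 0 0; 5/13 -12/13 0 0; 10/13 -24/13 1 0; 0 0 0 1]
T4·…·T1 = [22/13 -19/13 0 0; 5/13 -12/13 0 0; 10/13 -24/13 1 0; 0 0 0 1]
T5·…·T1 = [22/13 -19/13 0 0; 5/13 -12/13 0 0; -10/13 24/13 -1 0; 0 0 0 1]

T = [22/13 -19/13 0 0; 5/13 -12/13 0 0; -10/13 24/13 -1 0; 0 0 0 1]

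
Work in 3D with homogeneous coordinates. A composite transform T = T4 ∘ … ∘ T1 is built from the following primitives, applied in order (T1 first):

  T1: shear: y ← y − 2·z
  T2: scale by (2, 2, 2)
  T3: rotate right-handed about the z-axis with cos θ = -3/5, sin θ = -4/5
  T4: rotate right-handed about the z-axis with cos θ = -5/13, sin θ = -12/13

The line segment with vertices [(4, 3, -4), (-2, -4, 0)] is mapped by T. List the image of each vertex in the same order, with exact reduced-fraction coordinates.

T1 shear: y ← y − 2·z: (4, 3, -4) → (4, 11, -4); (-2, -4, 0) → (-2, -4, 0)
T2 scale by (2, 2, 2): (4, 11, -4) → (8, 22, -8); (-2, -4, 0) → (-4, -8, 0)
T3 rotate right-handed about the z-axis with cos θ = -3/5, sin θ = -4/5: (8, 22, -8) → (64/5, -98/5, -8); (-4, -8, 0) → (-4, 8, 0)
T4 rotate right-handed about the z-axis with cos θ = -5/13, sin θ = -12/13: (64/5, -98/5, -8) → (-1496/65, -278/65, -8); (-4, 8, 0) → (116/13, 8/13, 0)

image vertices: (-1496/65, -278/65, -8), (116/13, 8/13, 0)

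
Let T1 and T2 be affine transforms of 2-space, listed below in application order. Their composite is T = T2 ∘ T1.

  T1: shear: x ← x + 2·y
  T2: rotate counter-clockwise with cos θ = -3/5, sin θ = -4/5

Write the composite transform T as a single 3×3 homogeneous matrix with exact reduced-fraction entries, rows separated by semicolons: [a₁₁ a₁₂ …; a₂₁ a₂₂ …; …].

T1 = [1 2 0; 0 1 0; 0 0 1]
T2·T1 = [-3/5 -2/5 0; -4/5 -11/5 0; 0 0 1]

T = [-3/5 -2/5 0; -4/5 -11/5 0; 0 0 1]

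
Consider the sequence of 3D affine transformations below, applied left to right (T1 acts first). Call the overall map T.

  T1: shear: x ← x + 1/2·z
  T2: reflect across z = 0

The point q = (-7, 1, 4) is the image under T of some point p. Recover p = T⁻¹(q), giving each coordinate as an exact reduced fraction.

p = (-5, 1, -4)

T1 = [1 0 1/2 0; 0 1 0 0; 0 0 1 0; 0 0 0 1]
T2·T1 = [1 0 1/2 0; 0 1 0 0; 0 0 -1 0; 0 0 0 1]
det M = -1; M⁻¹ = [1 0 1/2 0; 0 1 0 0; 0 0 -1 0; 0 0 0 1]
M⁻¹ · (-7, 1, 4)ᵀ = (-5, 1, -4)ᵀ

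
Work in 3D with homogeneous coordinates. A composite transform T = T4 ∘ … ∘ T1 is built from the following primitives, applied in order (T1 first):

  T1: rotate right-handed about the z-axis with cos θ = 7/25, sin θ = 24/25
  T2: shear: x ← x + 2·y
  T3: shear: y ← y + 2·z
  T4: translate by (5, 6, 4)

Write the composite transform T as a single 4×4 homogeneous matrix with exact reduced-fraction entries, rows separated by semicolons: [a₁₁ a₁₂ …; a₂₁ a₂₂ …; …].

T = [11/5 -2/5 0 5; 24/25 7/25 2 6; 0 0 1 4; 0 0 0 1]

T1 = [7/25 -24/25 0 0; 24/25 7/25 0 0; 0 0 1 0; 0 0 0 1]
T2·T1 = [11/5 -2/5 0 0; 24/25 7/25 0 0; 0 0 1 0; 0 0 0 1]
T3·…·T1 = [11/5 -2/5 0 0; 24/25 7/25 2 0; 0 0 1 0; 0 0 0 1]
T4·…·T1 = [11/5 -2/5 0 5; 24/25 7/25 2 6; 0 0 1 4; 0 0 0 1]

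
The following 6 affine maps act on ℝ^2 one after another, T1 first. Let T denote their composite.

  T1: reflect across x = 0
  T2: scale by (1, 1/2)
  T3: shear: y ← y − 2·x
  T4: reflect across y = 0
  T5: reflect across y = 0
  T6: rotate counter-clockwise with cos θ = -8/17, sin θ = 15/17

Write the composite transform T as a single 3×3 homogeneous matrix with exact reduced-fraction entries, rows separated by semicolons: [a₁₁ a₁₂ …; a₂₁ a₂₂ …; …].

T1 = [-1 0 0; 0 1 0; 0 0 1]
T2·T1 = [-1 0 0; 0 1/2 0; 0 0 1]
T3·…·T1 = [-1 0 0; 2 1/2 0; 0 0 1]
T4·…·T1 = [-1 0 0; -2 -1/2 0; 0 0 1]
T5·…·T1 = [-1 0 0; 2 1/2 0; 0 0 1]
T6·…·T1 = [-22/17 -15/34 0; -31/17 -4/17 0; 0 0 1]

T = [-22/17 -15/34 0; -31/17 -4/17 0; 0 0 1]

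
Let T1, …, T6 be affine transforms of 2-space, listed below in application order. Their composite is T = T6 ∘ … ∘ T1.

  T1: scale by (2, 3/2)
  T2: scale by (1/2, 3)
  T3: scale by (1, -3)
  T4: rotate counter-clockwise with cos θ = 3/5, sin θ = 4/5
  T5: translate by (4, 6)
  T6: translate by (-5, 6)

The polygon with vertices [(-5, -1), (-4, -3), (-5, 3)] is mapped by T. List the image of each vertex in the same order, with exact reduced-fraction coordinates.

T1 scale by (2, 3/2): (-5, -1) → (-10, -3/2); (-4, -3) → (-8, -9/2); (-5, 3) → (-10, 9/2)
T2 scale by (1/2, 3): (-10, -3/2) → (-5, -9/2); (-8, -9/2) → (-4, -27/2); (-10, 9/2) → (-5, 27/2)
T3 scale by (1, -3): (-5, -9/2) → (-5, 27/2); (-4, -27/2) → (-4, 81/2); (-5, 27/2) → (-5, -81/2)
T4 rotate counter-clockwise with cos θ = 3/5, sin θ = 4/5: (-5, 27/2) → (-69/5, 41/10); (-4, 81/2) → (-174/5, 211/10); (-5, -81/2) → (147/5, -283/10)
T5 translate by (4, 6): (-69/5, 41/10) → (-49/5, 101/10); (-174/5, 211/10) → (-154/5, 271/10); (147/5, -283/10) → (167/5, -223/10)
T6 translate by (-5, 6): (-49/5, 101/10) → (-74/5, 161/10); (-154/5, 271/10) → (-179/5, 331/10); (167/5, -223/10) → (142/5, -163/10)

image vertices: (-74/5, 161/10), (-179/5, 331/10), (142/5, -163/10)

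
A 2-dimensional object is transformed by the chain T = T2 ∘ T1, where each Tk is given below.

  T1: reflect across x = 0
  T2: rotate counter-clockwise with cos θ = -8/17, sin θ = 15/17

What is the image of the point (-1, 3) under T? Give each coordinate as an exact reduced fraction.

T(p) = (-53/17, -9/17)

T1 reflect across x = 0: (-1, 3) → (1, 3)
T2 rotate counter-clockwise with cos θ = -8/17, sin θ = 15/17: (1, 3) → (-53/17, -9/17)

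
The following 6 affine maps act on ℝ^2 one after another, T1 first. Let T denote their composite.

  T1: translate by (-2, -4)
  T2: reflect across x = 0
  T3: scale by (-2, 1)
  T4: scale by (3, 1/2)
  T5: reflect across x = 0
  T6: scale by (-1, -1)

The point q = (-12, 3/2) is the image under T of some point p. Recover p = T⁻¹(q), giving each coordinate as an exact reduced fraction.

T1 = [1 0 -2; 0 1 -4; 0 0 1]
T2·T1 = [-1 0 2; 0 1 -4; 0 0 1]
T3·…·T1 = [2 0 -4; 0 1 -4; 0 0 1]
T4·…·T1 = [6 0 -12; 0 1/2 -2; 0 0 1]
T5·…·T1 = [-6 0 12; 0 1/2 -2; 0 0 1]
T6·…·T1 = [6 0 -12; 0 -1/2 2; 0 0 1]
det M = -3; M⁻¹ = [1/6 0 2; 0 -2 4; 0 0 1]
M⁻¹ · (-12, 3/2)ᵀ = (0, 1)ᵀ

p = (0, 1)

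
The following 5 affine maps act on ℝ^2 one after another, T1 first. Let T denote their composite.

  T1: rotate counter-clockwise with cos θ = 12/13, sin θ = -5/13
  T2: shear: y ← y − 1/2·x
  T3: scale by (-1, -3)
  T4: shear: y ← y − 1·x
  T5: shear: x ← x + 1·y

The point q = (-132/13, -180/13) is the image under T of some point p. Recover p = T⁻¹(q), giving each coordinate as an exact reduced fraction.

p = (-4, 0)

T1 = [12/13 5/13 0; -5/13 12/13 0; 0 0 1]
T2·T1 = [12/13 5/13 0; -11/13 19/26 0; 0 0 1]
T3·…·T1 = [-12/13 -5/13 0; 33/13 -57/26 0; 0 0 1]
T4·…·T1 = [-12/13 -5/13 0; 45/13 -47/26 0; 0 0 1]
T5·…·T1 = [33/13 -57/26 0; 45/13 -47/26 0; 0 0 1]
det M = 3; M⁻¹ = [-47/78 19/26 0; -15/13 11/13 0; 0 0 1]
M⁻¹ · (-132/13, -180/13)ᵀ = (-4, 0)ᵀ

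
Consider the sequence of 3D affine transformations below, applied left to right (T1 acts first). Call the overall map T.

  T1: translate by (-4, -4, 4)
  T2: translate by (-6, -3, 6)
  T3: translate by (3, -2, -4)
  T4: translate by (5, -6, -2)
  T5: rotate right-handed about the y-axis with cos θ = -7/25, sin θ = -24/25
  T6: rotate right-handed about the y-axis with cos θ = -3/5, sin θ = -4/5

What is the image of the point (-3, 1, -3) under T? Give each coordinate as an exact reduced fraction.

T(p) = (19/5, -14, 17/5)

T1 translate by (-4, -4, 4): (-3, 1, -3) → (-7, -3, 1)
T2 translate by (-6, -3, 6): (-7, -3, 1) → (-13, -6, 7)
T3 translate by (3, -2, -4): (-13, -6, 7) → (-10, -8, 3)
T4 translate by (5, -6, -2): (-10, -8, 3) → (-5, -14, 1)
T5 rotate right-handed about the y-axis with cos θ = -7/25, sin θ = -24/25: (-5, -14, 1) → (11/25, -14, -127/25)
T6 rotate right-handed about the y-axis with cos θ = -3/5, sin θ = -4/5: (11/25, -14, -127/25) → (19/5, -14, 17/5)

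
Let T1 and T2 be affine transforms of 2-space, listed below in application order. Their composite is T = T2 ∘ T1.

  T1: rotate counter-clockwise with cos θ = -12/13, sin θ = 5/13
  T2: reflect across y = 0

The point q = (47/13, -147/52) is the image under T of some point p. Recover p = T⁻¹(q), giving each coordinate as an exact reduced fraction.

T1 = [-12/13 -5/13 0; 5/13 -12/13 0; 0 0 1]
T2·T1 = [-12/13 -5/13 0; -5/13 12/13 0; 0 0 1]
det M = -1; M⁻¹ = [-12/13 -5/13 0; -5/13 12/13 0; 0 0 1]
M⁻¹ · (47/13, -147/52)ᵀ = (-9/4, -4)ᵀ

p = (-9/4, -4)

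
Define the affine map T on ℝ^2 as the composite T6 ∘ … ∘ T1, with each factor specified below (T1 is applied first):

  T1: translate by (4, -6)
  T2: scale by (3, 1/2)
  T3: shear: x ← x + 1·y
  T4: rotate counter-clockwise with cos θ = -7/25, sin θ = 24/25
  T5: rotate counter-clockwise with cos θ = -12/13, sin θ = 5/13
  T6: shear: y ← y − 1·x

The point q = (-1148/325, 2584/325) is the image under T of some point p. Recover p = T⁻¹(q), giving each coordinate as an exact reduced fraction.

T1 = [1 0 4; 0 1 -6; 0 0 1]
T2·T1 = [3 0 12; 0 1/2 -3; 0 0 1]
T3·…·T1 = [3 1/2 9; 0 1/2 -3; 0 0 1]
T4·…·T1 = [-21/25 -31/50 9/25; 72/25 17/50 237/25; 0 0 1]
T5·…·T1 = [-108/325 287/650 -1293/325; -969/325 -359/650 -2799/325; 0 0 1]
T6·…·T1 = [-108/325 287/650 -1293/325; -861/325 -323/325 -1506/325; 0 0 1]
det M = 3/2; M⁻¹ = [-646/975 -287/975 -4; 574/325 -72/325 6; 0 0 1]
M⁻¹ · (-1148/325, 2584/325)ᵀ = (-4, -2)ᵀ

p = (-4, -2)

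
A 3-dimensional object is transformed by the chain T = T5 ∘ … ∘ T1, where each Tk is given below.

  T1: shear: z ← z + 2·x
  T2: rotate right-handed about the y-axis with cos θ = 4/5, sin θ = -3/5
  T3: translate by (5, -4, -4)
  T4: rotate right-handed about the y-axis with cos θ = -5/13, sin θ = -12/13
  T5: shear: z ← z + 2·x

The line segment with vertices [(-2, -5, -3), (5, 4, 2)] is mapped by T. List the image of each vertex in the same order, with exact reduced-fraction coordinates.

T1 shear: z ← z + 2·x: (-2, -5, -3) → (-2, -5, -7); (5, 4, 2) → (5, 4, 12)
T2 rotate right-handed about the y-axis with cos θ = 4/5, sin θ = -3/5: (-2, -5, -7) → (13/5, -5, -34/5); (5, 4, 12) → (-16/5, 4, 63/5)
T3 translate by (5, -4, -4): (13/5, -5, -34/5) → (38/5, -9, -54/5); (-16/5, 4, 63/5) → (9/5, 0, 43/5)
T4 rotate right-handed about the y-axis with cos θ = -5/13, sin θ = -12/13: (38/5, -9, -54/5) → (458/65, -9, 726/65); (9/5, 0, 43/5) → (-561/65, 0, -107/65)
T5 shear: z ← z + 2·x: (458/65, -9, 726/65) → (458/65, -9, 1642/65); (-561/65, 0, -107/65) → (-561/65, 0, -1229/65)

image vertices: (458/65, -9, 1642/65), (-561/65, 0, -1229/65)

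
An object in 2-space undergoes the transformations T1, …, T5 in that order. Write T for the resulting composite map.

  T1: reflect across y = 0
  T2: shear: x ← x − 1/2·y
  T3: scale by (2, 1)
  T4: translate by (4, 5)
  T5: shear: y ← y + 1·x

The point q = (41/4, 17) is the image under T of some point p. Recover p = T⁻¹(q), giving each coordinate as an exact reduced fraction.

T1 = [1 0 0; 0 -1 0; 0 0 1]
T2·T1 = [1 1/2 0; 0 -1 0; 0 0 1]
T3·…·T1 = [2 1 0; 0 -1 0; 0 0 1]
T4·…·T1 = [2 1 4; 0 -1 5; 0 0 1]
T5·…·T1 = [2 1 4; 2 0 9; 0 0 1]
det M = -2; M⁻¹ = [0 1/2 -9/2; 1 -1 5; 0 0 1]
M⁻¹ · (41/4, 17)ᵀ = (4, -7/4)ᵀ

p = (4, -7/4)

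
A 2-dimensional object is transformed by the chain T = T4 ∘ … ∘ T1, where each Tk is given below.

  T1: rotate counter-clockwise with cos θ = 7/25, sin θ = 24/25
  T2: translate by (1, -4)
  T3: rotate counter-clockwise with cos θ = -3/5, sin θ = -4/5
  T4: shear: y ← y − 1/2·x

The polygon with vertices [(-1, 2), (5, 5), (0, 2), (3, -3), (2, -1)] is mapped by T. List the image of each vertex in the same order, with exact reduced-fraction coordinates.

T1 rotate counter-clockwise with cos θ = 7/25, sin θ = 24/25: (-1, 2) → (-11/5, -2/5); (5, 5) → (-17/5, 31/5); (0, 2) → (-48/25, 14/25); (3, -3) → (93/25, 51/25); (2, -1) → (38/25, 41/25)
T2 translate by (1, -4): (-11/5, -2/5) → (-6/5, -22/5); (-17/5, 31/5) → (-12/5, 11/5); (-48/25, 14/25) → (-23/25, -86/25); (93/25, 51/25) → (118/25, -49/25); (38/25, 41/25) → (63/25, -59/25)
T3 rotate counter-clockwise with cos θ = -3/5, sin θ = -4/5: (-6/5, -22/5) → (-14/5, 18/5); (-12/5, 11/5) → (16/5, 3/5); (-23/25, -86/25) → (-11/5, 14/5); (118/25, -49/25) → (-22/5, -13/5); (63/25, -59/25) → (-17/5, -3/5)
T4 shear: y ← y − 1/2·x: (-14/5, 18/5) → (-14/5, 5); (16/5, 3/5) → (16/5, -1); (-11/5, 14/5) → (-11/5, 39/10); (-22/5, -13/5) → (-22/5, -2/5); (-17/5, -3/5) → (-17/5, 11/10)

image vertices: (-14/5, 5), (16/5, -1), (-11/5, 39/10), (-22/5, -2/5), (-17/5, 11/10)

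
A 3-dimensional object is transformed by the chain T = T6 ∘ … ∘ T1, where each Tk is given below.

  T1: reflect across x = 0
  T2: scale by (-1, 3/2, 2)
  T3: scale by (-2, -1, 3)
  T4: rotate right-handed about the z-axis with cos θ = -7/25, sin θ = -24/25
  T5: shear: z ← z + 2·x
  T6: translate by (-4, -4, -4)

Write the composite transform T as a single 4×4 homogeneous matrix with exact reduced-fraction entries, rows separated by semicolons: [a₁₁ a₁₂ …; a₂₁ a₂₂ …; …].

T1 = [-1 0 0 0; 0 1 0 0; 0 0 1 0; 0 0 0 1]
T2·T1 = [1 0 0 0; 0 3/2 0 0; 0 0 2 0; 0 0 0 1]
T3·…·T1 = [-2 0 0 0; 0 -3/2 0 0; 0 0 6 0; 0 0 0 1]
T4·…·T1 = [14/25 -36/25 0 0; 48/25 21/50 0 0; 0 0 6 0; 0 0 0 1]
T5·…·T1 = [14/25 -36/25 0 0; 48/25 21/50 0 0; 28/25 -72/25 6 0; 0 0 0 1]
T6·…·T1 = [14/25 -36/25 0 -4; 48/25 21/50 0 -4; 28/25 -72/25 6 -4; 0 0 0 1]

T = [14/25 -36/25 0 -4; 48/25 21/50 0 -4; 28/25 -72/25 6 -4; 0 0 0 1]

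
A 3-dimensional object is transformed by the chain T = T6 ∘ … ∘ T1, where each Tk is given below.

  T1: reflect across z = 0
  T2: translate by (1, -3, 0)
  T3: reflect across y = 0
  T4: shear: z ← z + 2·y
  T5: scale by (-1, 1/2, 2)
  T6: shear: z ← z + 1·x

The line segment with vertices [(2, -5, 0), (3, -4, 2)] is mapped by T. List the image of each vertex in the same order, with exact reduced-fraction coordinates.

image vertices: (-3, 4, 29), (-4, 7/2, 20)

T1 reflect across z = 0: (2, -5, 0) → (2, -5, 0); (3, -4, 2) → (3, -4, -2)
T2 translate by (1, -3, 0): (2, -5, 0) → (3, -8, 0); (3, -4, -2) → (4, -7, -2)
T3 reflect across y = 0: (3, -8, 0) → (3, 8, 0); (4, -7, -2) → (4, 7, -2)
T4 shear: z ← z + 2·y: (3, 8, 0) → (3, 8, 16); (4, 7, -2) → (4, 7, 12)
T5 scale by (-1, 1/2, 2): (3, 8, 16) → (-3, 4, 32); (4, 7, 12) → (-4, 7/2, 24)
T6 shear: z ← z + 1·x: (-3, 4, 32) → (-3, 4, 29); (-4, 7/2, 24) → (-4, 7/2, 20)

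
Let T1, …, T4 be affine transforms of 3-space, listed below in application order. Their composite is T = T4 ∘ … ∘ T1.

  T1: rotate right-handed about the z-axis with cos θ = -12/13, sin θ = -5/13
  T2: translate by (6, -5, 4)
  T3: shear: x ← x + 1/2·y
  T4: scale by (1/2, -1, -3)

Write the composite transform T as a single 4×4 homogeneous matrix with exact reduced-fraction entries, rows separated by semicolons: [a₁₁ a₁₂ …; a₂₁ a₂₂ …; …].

T1 = [-12/13 5/13 0 0; -5/13 -12/13 0 0; 0 0 1 0; 0 0 0 1]
T2·T1 = [-12/13 5/13 0 6; -5/13 -12/13 0 -5; 0 0 1 4; 0 0 0 1]
T3·…·T1 = [-29/26 -1/13 0 7/2; -5/13 -12/13 0 -5; 0 0 1 4; 0 0 0 1]
T4·…·T1 = [-29/52 -1/26 0 7/4; 5/13 12/13 0 5; 0 0 -3 -12; 0 0 0 1]

T = [-29/52 -1/26 0 7/4; 5/13 12/13 0 5; 0 0 -3 -12; 0 0 0 1]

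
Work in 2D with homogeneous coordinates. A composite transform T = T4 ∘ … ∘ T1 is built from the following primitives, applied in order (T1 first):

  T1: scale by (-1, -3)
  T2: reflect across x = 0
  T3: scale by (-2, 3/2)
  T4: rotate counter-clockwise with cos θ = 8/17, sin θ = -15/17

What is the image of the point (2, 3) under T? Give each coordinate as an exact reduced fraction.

T(p) = (-469/34, -48/17)

T1 scale by (-1, -3): (2, 3) → (-2, -9)
T2 reflect across x = 0: (-2, -9) → (2, -9)
T3 scale by (-2, 3/2): (2, -9) → (-4, -27/2)
T4 rotate counter-clockwise with cos θ = 8/17, sin θ = -15/17: (-4, -27/2) → (-469/34, -48/17)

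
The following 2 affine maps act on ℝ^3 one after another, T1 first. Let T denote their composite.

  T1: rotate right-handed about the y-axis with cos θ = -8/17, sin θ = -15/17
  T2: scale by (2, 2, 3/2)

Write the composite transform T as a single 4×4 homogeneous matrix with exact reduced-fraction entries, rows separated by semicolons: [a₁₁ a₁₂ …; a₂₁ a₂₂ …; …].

T1 = [-8/17 0 -15/17 0; 0 1 0 0; 15/17 0 -8/17 0; 0 0 0 1]
T2·T1 = [-16/17 0 -30/17 0; 0 2 0 0; 45/34 0 -12/17 0; 0 0 0 1]

T = [-16/17 0 -30/17 0; 0 2 0 0; 45/34 0 -12/17 0; 0 0 0 1]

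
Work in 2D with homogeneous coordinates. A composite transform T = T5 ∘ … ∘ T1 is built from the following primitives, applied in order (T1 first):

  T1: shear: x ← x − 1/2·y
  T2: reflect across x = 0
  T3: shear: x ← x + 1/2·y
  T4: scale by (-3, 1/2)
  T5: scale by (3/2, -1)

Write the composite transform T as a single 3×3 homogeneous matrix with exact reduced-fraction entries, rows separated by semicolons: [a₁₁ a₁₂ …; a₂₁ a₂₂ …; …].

T1 = [1 -1/2 0; 0 1 0; 0 0 1]
T2·T1 = [-1 1/2 0; 0 1 0; 0 0 1]
T3·…·T1 = [-1 1 0; 0 1 0; 0 0 1]
T4·…·T1 = [3 -3 0; 0 1/2 0; 0 0 1]
T5·…·T1 = [9/2 -9/2 0; 0 -1/2 0; 0 0 1]

T = [9/2 -9/2 0; 0 -1/2 0; 0 0 1]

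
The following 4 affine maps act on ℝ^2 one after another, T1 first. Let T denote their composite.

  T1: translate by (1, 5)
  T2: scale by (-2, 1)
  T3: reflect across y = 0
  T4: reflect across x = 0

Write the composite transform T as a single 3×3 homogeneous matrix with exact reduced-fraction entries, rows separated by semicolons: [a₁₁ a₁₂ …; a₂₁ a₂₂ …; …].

T = [2 0 2; 0 -1 -5; 0 0 1]

T1 = [1 0 1; 0 1 5; 0 0 1]
T2·T1 = [-2 0 -2; 0 1 5; 0 0 1]
T3·…·T1 = [-2 0 -2; 0 -1 -5; 0 0 1]
T4·…·T1 = [2 0 2; 0 -1 -5; 0 0 1]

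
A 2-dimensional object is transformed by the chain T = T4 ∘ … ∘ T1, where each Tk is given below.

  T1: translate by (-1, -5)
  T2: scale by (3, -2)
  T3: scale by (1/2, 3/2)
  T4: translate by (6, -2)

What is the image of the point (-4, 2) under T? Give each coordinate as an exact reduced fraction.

T(p) = (-3/2, 7)

T1 translate by (-1, -5): (-4, 2) → (-5, -3)
T2 scale by (3, -2): (-5, -3) → (-15, 6)
T3 scale by (1/2, 3/2): (-15, 6) → (-15/2, 9)
T4 translate by (6, -2): (-15/2, 9) → (-3/2, 7)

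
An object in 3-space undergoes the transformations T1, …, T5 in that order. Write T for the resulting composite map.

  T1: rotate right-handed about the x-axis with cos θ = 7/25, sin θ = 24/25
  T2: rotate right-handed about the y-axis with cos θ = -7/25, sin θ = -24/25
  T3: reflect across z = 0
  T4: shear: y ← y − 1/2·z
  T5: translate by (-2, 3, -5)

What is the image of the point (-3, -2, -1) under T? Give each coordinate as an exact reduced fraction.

T1 rotate right-handed about the x-axis with cos θ = 7/25, sin θ = 24/25: (-3, -2, -1) → (-3, 2/5, -11/5)
T2 rotate right-handed about the y-axis with cos θ = -7/25, sin θ = -24/25: (-3, 2/5, -11/5) → (369/125, 2/5, -283/125)
T3 reflect across z = 0: (369/125, 2/5, -283/125) → (369/125, 2/5, 283/125)
T4 shear: y ← y − 1/2·z: (369/125, 2/5, 283/125) → (369/125, -183/250, 283/125)
T5 translate by (-2, 3, -5): (369/125, -183/250, 283/125) → (119/125, 567/250, -342/125)

T(p) = (119/125, 567/250, -342/125)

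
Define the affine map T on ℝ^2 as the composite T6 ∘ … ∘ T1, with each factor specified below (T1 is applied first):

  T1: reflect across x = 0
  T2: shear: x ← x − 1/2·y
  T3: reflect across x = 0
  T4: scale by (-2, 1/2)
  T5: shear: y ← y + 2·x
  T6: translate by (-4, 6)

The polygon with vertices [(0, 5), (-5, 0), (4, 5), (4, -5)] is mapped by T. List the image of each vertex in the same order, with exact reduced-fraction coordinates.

T1 reflect across x = 0: (0, 5) → (0, 5); (-5, 0) → (5, 0); (4, 5) → (-4, 5); (4, -5) → (-4, -5)
T2 shear: x ← x − 1/2·y: (0, 5) → (-5/2, 5); (5, 0) → (5, 0); (-4, 5) → (-13/2, 5); (-4, -5) → (-3/2, -5)
T3 reflect across x = 0: (-5/2, 5) → (5/2, 5); (5, 0) → (-5, 0); (-13/2, 5) → (13/2, 5); (-3/2, -5) → (3/2, -5)
T4 scale by (-2, 1/2): (5/2, 5) → (-5, 5/2); (-5, 0) → (10, 0); (13/2, 5) → (-13, 5/2); (3/2, -5) → (-3, -5/2)
T5 shear: y ← y + 2·x: (-5, 5/2) → (-5, -15/2); (10, 0) → (10, 20); (-13, 5/2) → (-13, -47/2); (-3, -5/2) → (-3, -17/2)
T6 translate by (-4, 6): (-5, -15/2) → (-9, -3/2); (10, 20) → (6, 26); (-13, -47/2) → (-17, -35/2); (-3, -17/2) → (-7, -5/2)

image vertices: (-9, -3/2), (6, 26), (-17, -35/2), (-7, -5/2)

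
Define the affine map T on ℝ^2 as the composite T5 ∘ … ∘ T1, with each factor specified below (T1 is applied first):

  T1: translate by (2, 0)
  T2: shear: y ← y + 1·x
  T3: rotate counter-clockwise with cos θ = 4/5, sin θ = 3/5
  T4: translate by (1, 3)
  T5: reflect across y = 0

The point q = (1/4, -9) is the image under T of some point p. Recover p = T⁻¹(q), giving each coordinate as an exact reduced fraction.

p = (1, 9/4)

T1 = [1 0 2; 0 1 0; 0 0 1]
T2·T1 = [1 0 2; 1 1 2; 0 0 1]
T3·…·T1 = [1/5 -3/5 2/5; 7/5 4/5 14/5; 0 0 1]
T4·…·T1 = [1/5 -3/5 7/5; 7/5 4/5 29/5; 0 0 1]
T5·…·T1 = [1/5 -3/5 7/5; -7/5 -4/5 -29/5; 0 0 1]
det M = -1; M⁻¹ = [4/5 -3/5 -23/5; -7/5 -1/5 4/5; 0 0 1]
M⁻¹ · (1/4, -9)ᵀ = (1, 9/4)ᵀ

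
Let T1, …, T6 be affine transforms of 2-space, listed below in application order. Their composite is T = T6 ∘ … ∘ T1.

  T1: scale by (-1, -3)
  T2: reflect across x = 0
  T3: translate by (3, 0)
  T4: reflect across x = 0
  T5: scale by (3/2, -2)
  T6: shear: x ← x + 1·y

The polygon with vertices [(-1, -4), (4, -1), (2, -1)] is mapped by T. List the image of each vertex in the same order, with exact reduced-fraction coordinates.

image vertices: (-27, -24), (-33/2, -6), (-27/2, -6)

T1 scale by (-1, -3): (-1, -4) → (1, 12); (4, -1) → (-4, 3); (2, -1) → (-2, 3)
T2 reflect across x = 0: (1, 12) → (-1, 12); (-4, 3) → (4, 3); (-2, 3) → (2, 3)
T3 translate by (3, 0): (-1, 12) → (2, 12); (4, 3) → (7, 3); (2, 3) → (5, 3)
T4 reflect across x = 0: (2, 12) → (-2, 12); (7, 3) → (-7, 3); (5, 3) → (-5, 3)
T5 scale by (3/2, -2): (-2, 12) → (-3, -24); (-7, 3) → (-21/2, -6); (-5, 3) → (-15/2, -6)
T6 shear: x ← x + 1·y: (-3, -24) → (-27, -24); (-21/2, -6) → (-33/2, -6); (-15/2, -6) → (-27/2, -6)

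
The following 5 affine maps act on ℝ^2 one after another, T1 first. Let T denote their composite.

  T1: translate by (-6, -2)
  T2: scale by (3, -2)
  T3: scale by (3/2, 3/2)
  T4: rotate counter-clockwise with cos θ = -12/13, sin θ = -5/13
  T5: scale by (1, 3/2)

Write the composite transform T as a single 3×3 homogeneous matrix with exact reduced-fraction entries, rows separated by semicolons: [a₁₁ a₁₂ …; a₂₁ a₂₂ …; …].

T = [-54/13 -15/13 354/13; -135/52 54/13 189/26; 0 0 1]

T1 = [1 0 -6; 0 1 -2; 0 0 1]
T2·T1 = [3 0 -18; 0 -2 4; 0 0 1]
T3·…·T1 = [9/2 0 -27; 0 -3 6; 0 0 1]
T4·…·T1 = [-54/13 -15/13 354/13; -45/26 36/13 63/13; 0 0 1]
T5·…·T1 = [-54/13 -15/13 354/13; -135/52 54/13 189/26; 0 0 1]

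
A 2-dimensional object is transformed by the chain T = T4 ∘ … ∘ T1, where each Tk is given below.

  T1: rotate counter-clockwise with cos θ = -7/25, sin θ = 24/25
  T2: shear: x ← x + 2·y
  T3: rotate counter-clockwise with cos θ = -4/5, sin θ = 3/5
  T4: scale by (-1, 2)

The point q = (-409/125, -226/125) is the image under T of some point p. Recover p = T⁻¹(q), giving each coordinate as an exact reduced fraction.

T1 = [-7/25 -24/25 0; 24/25 -7/25 0; 0 0 1]
T2·T1 = [41/25 -38/25 0; 24/25 -7/25 0; 0 0 1]
T3·…·T1 = [-236/125 173/125 0; 27/125 -86/125 0; 0 0 1]
T4·…·T1 = [236/125 -173/125 0; 54/125 -172/125 0; 0 0 1]
det M = -2; M⁻¹ = [86/125 -173/250 0; 27/125 -118/125 0; 0 0 1]
M⁻¹ · (-409/125, -226/125)ᵀ = (-1, 1)ᵀ

p = (-1, 1)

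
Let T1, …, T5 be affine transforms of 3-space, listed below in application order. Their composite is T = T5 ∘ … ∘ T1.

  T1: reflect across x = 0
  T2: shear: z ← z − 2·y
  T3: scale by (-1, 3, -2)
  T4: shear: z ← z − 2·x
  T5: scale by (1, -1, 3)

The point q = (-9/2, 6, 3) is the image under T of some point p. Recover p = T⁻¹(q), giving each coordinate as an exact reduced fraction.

p = (-9/2, -2, 0)

T1 = [-1 0 0 0; 0 1 0 0; 0 0 1 0; 0 0 0 1]
T2·T1 = [-1 0 0 0; 0 1 0 0; 0 -2 1 0; 0 0 0 1]
T3·…·T1 = [1 0 0 0; 0 3 0 0; 0 4 -2 0; 0 0 0 1]
T4·…·T1 = [1 0 0 0; 0 3 0 0; -2 4 -2 0; 0 0 0 1]
T5·…·T1 = [1 0 0 0; 0 -3 0 0; -6 12 -6 0; 0 0 0 1]
det M = 18; M⁻¹ = [1 0 0 0; 0 -1/3 0 0; -1 -2/3 -1/6 0; 0 0 0 1]
M⁻¹ · (-9/2, 6, 3)ᵀ = (-9/2, -2, 0)ᵀ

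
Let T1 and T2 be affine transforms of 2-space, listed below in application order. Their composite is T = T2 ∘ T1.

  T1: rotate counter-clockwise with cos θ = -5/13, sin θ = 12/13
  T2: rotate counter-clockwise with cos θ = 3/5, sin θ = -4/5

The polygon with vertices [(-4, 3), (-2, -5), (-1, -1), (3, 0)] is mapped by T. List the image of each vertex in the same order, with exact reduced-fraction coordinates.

T1 rotate counter-clockwise with cos θ = -5/13, sin θ = 12/13: (-4, 3) → (-16/13, -63/13); (-2, -5) → (70/13, 1/13); (-1, -1) → (17/13, -7/13); (3, 0) → (-15/13, 36/13)
T2 rotate counter-clockwise with cos θ = 3/5, sin θ = -4/5: (-16/13, -63/13) → (-60/13, -25/13); (70/13, 1/13) → (214/65, -277/65); (17/13, -7/13) → (23/65, -89/65); (-15/13, 36/13) → (99/65, 168/65)

image vertices: (-60/13, -25/13), (214/65, -277/65), (23/65, -89/65), (99/65, 168/65)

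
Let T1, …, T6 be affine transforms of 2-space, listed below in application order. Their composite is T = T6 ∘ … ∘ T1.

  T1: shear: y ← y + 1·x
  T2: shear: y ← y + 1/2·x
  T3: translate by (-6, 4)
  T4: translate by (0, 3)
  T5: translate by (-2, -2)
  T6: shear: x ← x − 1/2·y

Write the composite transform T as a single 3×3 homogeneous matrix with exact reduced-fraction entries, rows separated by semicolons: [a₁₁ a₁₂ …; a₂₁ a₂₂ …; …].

T1 = [1 0 0; 1 1 0; 0 0 1]
T2·T1 = [1 0 0; 3/2 1 0; 0 0 1]
T3·…·T1 = [1 0 -6; 3/2 1 4; 0 0 1]
T4·…·T1 = [1 0 -6; 3/2 1 7; 0 0 1]
T5·…·T1 = [1 0 -8; 3/2 1 5; 0 0 1]
T6·…·T1 = [1/4 -1/2 -21/2; 3/2 1 5; 0 0 1]

T = [1/4 -1/2 -21/2; 3/2 1 5; 0 0 1]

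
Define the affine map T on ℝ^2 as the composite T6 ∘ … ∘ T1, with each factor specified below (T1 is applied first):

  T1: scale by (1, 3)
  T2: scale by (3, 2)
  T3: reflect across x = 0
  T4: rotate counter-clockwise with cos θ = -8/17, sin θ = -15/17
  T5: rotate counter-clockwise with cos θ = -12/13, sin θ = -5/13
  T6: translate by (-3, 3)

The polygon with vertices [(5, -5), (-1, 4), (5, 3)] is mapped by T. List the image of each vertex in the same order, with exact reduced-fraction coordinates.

T1 scale by (1, 3): (5, -5) → (5, -15); (-1, 4) → (-1, 12); (5, 3) → (5, 9)
T2 scale by (3, 2): (5, -15) → (15, -30); (-1, 12) → (-3, 24); (5, 9) → (15, 18)
T3 reflect across x = 0: (15, -30) → (-15, -30); (-3, 24) → (3, 24); (15, 18) → (-15, 18)
T4 rotate counter-clockwise with cos θ = -8/17, sin θ = -15/17: (-15, -30) → (-330/17, 465/17); (3, 24) → (336/17, -237/17); (-15, 18) → (390/17, 81/17)
T5 rotate counter-clockwise with cos θ = -12/13, sin θ = -5/13: (-330/17, 465/17) → (6285/221, -3930/221); (336/17, -237/17) → (-5217/221, 1164/221); (390/17, 81/17) → (-4275/221, -2922/221)
T6 translate by (-3, 3): (6285/221, -3930/221) → (5622/221, -3267/221); (-5217/221, 1164/221) → (-5880/221, 1827/221); (-4275/221, -2922/221) → (-4938/221, -2259/221)

image vertices: (5622/221, -3267/221), (-5880/221, 1827/221), (-4938/221, -2259/221)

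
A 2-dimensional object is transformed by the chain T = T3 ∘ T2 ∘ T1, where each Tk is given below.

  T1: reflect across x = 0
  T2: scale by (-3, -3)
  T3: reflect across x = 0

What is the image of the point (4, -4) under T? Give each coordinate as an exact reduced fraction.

T(p) = (-12, 12)

T1 reflect across x = 0: (4, -4) → (-4, -4)
T2 scale by (-3, -3): (-4, -4) → (12, 12)
T3 reflect across x = 0: (12, 12) → (-12, 12)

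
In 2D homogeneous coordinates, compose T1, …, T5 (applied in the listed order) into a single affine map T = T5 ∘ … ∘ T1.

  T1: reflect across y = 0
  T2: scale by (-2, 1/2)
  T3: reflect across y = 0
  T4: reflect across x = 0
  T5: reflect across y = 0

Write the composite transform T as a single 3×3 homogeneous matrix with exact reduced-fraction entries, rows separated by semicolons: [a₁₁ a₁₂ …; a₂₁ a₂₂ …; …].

T1 = [1 0 0; 0 -1 0; 0 0 1]
T2·T1 = [-2 0 0; 0 -1/2 0; 0 0 1]
T3·…·T1 = [-2 0 0; 0 1/2 0; 0 0 1]
T4·…·T1 = [2 0 0; 0 1/2 0; 0 0 1]
T5·…·T1 = [2 0 0; 0 -1/2 0; 0 0 1]

T = [2 0 0; 0 -1/2 0; 0 0 1]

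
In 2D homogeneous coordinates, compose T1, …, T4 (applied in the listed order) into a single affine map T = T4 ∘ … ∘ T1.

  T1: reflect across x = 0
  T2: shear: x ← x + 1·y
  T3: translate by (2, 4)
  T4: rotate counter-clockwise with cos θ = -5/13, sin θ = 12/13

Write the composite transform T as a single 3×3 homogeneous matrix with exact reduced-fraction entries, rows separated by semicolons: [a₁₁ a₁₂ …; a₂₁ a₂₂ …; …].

T = [5/13 -17/13 -58/13; -12/13 7/13 4/13; 0 0 1]

T1 = [-1 0 0; 0 1 0; 0 0 1]
T2·T1 = [-1 1 0; 0 1 0; 0 0 1]
T3·…·T1 = [-1 1 2; 0 1 4; 0 0 1]
T4·…·T1 = [5/13 -17/13 -58/13; -12/13 7/13 4/13; 0 0 1]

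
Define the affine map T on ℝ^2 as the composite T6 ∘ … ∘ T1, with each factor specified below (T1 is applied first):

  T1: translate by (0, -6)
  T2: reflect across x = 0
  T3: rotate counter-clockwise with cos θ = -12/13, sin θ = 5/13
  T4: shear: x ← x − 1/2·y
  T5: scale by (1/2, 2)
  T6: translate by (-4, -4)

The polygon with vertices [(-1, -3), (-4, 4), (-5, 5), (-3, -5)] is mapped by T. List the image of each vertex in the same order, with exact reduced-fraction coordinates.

T1 translate by (0, -6): (-1, -3) → (-1, -9); (-4, 4) → (-4, -2); (-5, 5) → (-5, -1); (-3, -5) → (-3, -11)
T2 reflect across x = 0: (-1, -9) → (1, -9); (-4, -2) → (4, -2); (-5, -1) → (5, -1); (-3, -11) → (3, -11)
T3 rotate counter-clockwise with cos θ = -12/13, sin θ = 5/13: (1, -9) → (33/13, 113/13); (4, -2) → (-38/13, 44/13); (5, -1) → (-55/13, 37/13); (3, -11) → (19/13, 147/13)
T4 shear: x ← x − 1/2·y: (33/13, 113/13) → (-47/26, 113/13); (-38/13, 44/13) → (-60/13, 44/13); (-55/13, 37/13) → (-147/26, 37/13); (19/13, 147/13) → (-109/26, 147/13)
T5 scale by (1/2, 2): (-47/26, 113/13) → (-47/52, 226/13); (-60/13, 44/13) → (-30/13, 88/13); (-147/26, 37/13) → (-147/52, 74/13); (-109/26, 147/13) → (-109/52, 294/13)
T6 translate by (-4, -4): (-47/52, 226/13) → (-255/52, 174/13); (-30/13, 88/13) → (-82/13, 36/13); (-147/52, 74/13) → (-355/52, 22/13); (-109/52, 294/13) → (-317/52, 242/13)

image vertices: (-255/52, 174/13), (-82/13, 36/13), (-355/52, 22/13), (-317/52, 242/13)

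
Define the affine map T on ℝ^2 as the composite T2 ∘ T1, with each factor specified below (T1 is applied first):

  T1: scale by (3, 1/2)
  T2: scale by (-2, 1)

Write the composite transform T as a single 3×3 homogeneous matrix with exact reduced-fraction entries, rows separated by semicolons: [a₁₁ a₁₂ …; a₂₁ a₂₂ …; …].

T = [-6 0 0; 0 1/2 0; 0 0 1]

T1 = [3 0 0; 0 1/2 0; 0 0 1]
T2·T1 = [-6 0 0; 0 1/2 0; 0 0 1]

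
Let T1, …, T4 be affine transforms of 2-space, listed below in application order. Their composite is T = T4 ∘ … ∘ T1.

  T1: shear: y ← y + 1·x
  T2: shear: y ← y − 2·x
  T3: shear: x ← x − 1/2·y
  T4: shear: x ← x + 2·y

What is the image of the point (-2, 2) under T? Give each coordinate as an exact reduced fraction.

T1 shear: y ← y + 1·x: (-2, 2) → (-2, 0)
T2 shear: y ← y − 2·x: (-2, 0) → (-2, 4)
T3 shear: x ← x − 1/2·y: (-2, 4) → (-4, 4)
T4 shear: x ← x + 2·y: (-4, 4) → (4, 4)

T(p) = (4, 4)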